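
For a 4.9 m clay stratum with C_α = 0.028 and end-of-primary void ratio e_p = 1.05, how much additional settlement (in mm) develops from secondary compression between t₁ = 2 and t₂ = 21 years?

S_s ≈ 68.3 mm

Secondary compression: S_s = C_α·H/(1+e_p)·log₁₀(t₂/t₁)
S_s = 0.028×4.9/(1+1.05)×log₁₀(21/2)
    = 0.06693 × 1.021 = 0.06834 m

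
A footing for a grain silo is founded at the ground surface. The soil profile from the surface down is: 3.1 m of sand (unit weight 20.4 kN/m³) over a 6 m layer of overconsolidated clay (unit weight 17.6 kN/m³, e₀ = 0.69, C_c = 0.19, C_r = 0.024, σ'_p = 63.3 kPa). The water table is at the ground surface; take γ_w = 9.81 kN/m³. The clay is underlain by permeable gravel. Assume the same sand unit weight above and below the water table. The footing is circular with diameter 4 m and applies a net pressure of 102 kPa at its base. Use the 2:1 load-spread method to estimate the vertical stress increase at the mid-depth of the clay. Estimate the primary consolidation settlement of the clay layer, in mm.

Mid-depth of clay below the ground surface: z = 3.1 + 6/2 = 6.1 m.
Total vertical stress at mid-clay: σ_v = 20.4×3.1 + 17.6×3 = 116.04 kPa.
Pore pressure: u = 9.81×(6.1 − 0) = 59.841 kPa.
Initial effective stress: σ'_0 = σ_v − u = 116.04 − 59.841 = 56.199 kPa.
Stress increase at mid-clay by the 2:1 spreading method:
Δσ ≈ qD²/(D+z)² = 102×4²/(4+6.1)² = 15.998 kPa
Final effective stress: σ'_f = 56.199 + 15.998 = 72.197 kPa.
σ'_f = 72.197 > σ'_p = 63.3 kPa, so the stress path crosses the preconsolidation pressure — recompression up to σ'_p, then virgin compression beyond:
S_c = H/(1+e₀)·[C_r·log₁₀(σ'_p/σ'_0) + C_c·log₁₀(σ'_f/σ'_p)]
    = 6/1.69 × [0.024×log₁₀(63.3/56.199) + 0.19×log₁₀(72.197/63.3)]
    = 3.5503 × [0.0012402 + 0.010852] = 0.04293 m

S_c ≈ 42.9 mm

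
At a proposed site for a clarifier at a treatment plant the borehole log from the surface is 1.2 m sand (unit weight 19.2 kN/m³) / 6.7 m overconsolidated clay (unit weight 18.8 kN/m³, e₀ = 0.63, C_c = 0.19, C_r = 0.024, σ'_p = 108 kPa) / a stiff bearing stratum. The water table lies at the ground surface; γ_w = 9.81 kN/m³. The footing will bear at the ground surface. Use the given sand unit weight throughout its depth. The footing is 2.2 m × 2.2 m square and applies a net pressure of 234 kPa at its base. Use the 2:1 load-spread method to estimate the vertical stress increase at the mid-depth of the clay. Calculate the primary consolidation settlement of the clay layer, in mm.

S_c ≈ 20.2 mm

Mid-depth of clay below the ground surface: z = 1.2 + 6.7/2 = 4.55 m.
Total vertical stress at mid-clay: σ_v = 19.2×1.2 + 18.8×3.35 = 86.02 kPa.
Pore pressure: u = 9.81×(4.55 − 0) = 44.636 kPa.
Initial effective stress: σ'_0 = σ_v − u = 86.02 − 44.636 = 41.384 kPa.
Stress increase at mid-clay by the 2:1 spreading method:
Δσ = qBL/((B+z)(L+z)) = 234×2.2×2.2/((2.2+4.55)(2.2+4.55)) = 24.857 kPa
Final effective stress: σ'_f = 41.384 + 24.857 = 66.241 kPa.
σ'_f = 66.241 ≤ σ'_p = 108 kPa, so the clay remains overconsolidated and only the recompression index applies:
S_c = C_r·H/(1+e₀)·log₁₀(σ'_f/σ'_0) = 0.024×6.7/1.63×log₁₀(66.241/41.384)
    = 0.09865 × 0.20429 = 0.02015 m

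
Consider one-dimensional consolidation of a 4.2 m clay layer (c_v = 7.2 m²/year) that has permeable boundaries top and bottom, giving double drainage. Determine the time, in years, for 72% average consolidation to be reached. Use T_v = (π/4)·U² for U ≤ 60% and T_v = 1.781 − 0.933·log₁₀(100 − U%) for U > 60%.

t ≈ 0.264 years

Drainage path length: H_d = H/2 = 2.1 m (double drainage).
U > 60%: T_v = 1.781 − 0.933·log₁₀(100 − 72) = 0.4308.
t = T_v·H_d²/c_v = 0.4308×2.1²/7.2 = 0.2639 years.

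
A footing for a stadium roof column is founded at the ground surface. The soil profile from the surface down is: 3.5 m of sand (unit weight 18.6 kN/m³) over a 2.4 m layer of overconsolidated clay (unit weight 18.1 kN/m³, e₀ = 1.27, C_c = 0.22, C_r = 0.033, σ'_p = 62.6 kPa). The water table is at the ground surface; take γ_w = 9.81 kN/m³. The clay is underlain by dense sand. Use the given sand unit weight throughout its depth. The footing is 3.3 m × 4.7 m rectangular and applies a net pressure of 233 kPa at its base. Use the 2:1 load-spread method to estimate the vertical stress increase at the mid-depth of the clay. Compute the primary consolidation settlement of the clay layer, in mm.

S_c ≈ 41.8 mm

Mid-depth of clay below the ground surface: z = 3.5 + 2.4/2 = 4.7 m.
Total vertical stress at mid-clay: σ_v = 18.6×3.5 + 18.1×1.2 = 86.82 kPa.
Pore pressure: u = 9.81×(4.7 − 0) = 46.107 kPa.
Initial effective stress: σ'_0 = σ_v − u = 86.82 − 46.107 = 40.713 kPa.
Stress increase at mid-clay by the 2:1 spreading method:
Δσ = qBL/((B+z)(L+z)) = 233×3.3×4.7/((3.3+4.7)(4.7+4.7)) = 48.056 kPa
Final effective stress: σ'_f = 40.713 + 48.056 = 88.769 kPa.
σ'_f = 88.769 > σ'_p = 62.6 kPa, so the stress path crosses the preconsolidation pressure — recompression up to σ'_p, then virgin compression beyond:
S_c = H/(1+e₀)·[C_r·log₁₀(σ'_p/σ'_0) + C_c·log₁₀(σ'_f/σ'_p)]
    = 2.4/2.27 × [0.033×log₁₀(62.6/40.713) + 0.22×log₁₀(88.769/62.6)]
    = 1.0573 × [0.0061658 + 0.033371] = 0.0418 m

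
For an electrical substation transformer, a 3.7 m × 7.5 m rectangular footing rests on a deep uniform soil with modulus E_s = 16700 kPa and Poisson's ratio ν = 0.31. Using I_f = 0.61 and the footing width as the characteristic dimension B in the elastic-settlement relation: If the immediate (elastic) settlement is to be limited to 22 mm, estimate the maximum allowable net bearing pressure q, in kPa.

S_e = q·B·(1−ν²)/E_s · I_f  ⇒  q = S_e·E_s / (B·(1−ν²)·I_f).
q = 0.022 × 16700 / (3.7 × 0.9039 × 0.61) = 180.1 kPa

q ≈ 180 kPa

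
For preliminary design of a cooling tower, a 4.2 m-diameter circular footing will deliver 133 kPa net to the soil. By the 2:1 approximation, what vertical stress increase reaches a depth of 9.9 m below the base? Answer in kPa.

By the 2:1 method the load spreads at 1 horizontal : 2 vertical, so at depth z the loaded area has grown by z in each plan dimension:
Δσ ≈ qD²/(D+z)² = 133×4.2²/(4.2+9.9)² = 11.801 kPa

Δσ_z ≈ 11.8 kPa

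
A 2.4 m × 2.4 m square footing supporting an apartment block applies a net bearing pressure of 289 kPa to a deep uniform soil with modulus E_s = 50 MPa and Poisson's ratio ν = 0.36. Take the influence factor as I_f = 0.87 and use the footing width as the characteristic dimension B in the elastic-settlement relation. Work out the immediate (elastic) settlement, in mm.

Immediate (elastic) settlement: S_e = q·B·(1−ν²)/E_s · I_f.
E_s = 50 MPa = 50000 kPa.
S_e = 289 × 2.4 × (1 − 0.36²) / 50000 × 0.87
    = 289 × 2.4 × 0.8704 / 50000 × 0.87
    = 0.0105 m = 10.5 mm

S_e ≈ 10.5 mm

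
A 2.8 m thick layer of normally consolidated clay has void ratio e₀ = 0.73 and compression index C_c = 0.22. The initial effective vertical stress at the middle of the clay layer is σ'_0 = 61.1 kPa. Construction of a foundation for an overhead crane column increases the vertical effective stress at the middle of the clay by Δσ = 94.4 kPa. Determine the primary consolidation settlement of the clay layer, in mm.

Final effective stress: σ'_f = σ'_0 + Δσ = 61.1 + 94.4 = 155.5 kPa.
Normally consolidated clay, so the full stress increment lies on the virgin compression line:
S_c = C_c·H/(1+e₀)·log₁₀(σ'_f/σ'_0) = 0.22×2.8/(1+0.73)×log₁₀(155.5/61.1)
    = 0.35607 × 0.40569 = 0.1445 m

S_c ≈ 144 mm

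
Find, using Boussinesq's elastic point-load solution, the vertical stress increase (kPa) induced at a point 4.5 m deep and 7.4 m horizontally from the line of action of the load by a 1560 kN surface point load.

Boussinesq vertical stress below a point load on an elastic half-space:
Δσ_z = 3P/(2πz²) · [1 + (r/z)²]^(−5/2)
r/z = 7.4/4.5 = 1.6444; [1+(r/z)²]^(−5/2) = 0.037867.
Δσ_z = 3×1560/(2π×4.5²) × 0.037867 = 36.782 × 0.037867 = 1.393 kPa

Δσ_z ≈ 1.39 kPa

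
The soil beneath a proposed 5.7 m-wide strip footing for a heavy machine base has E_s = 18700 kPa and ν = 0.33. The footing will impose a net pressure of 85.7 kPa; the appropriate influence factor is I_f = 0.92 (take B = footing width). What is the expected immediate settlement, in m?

S_e ≈ 0.0214 m

Immediate (elastic) settlement: S_e = q·B·(1−ν²)/E_s · I_f.
S_e = 85.7 × 5.7 × (1 − 0.33²) / 18700 × 0.92
    = 85.7 × 5.7 × 0.8911 / 18700 × 0.92
    = 0.02142 m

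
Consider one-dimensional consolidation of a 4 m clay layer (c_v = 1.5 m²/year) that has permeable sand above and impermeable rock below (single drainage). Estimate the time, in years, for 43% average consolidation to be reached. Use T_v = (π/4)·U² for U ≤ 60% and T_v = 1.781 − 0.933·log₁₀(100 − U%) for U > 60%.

Drainage path length: H_d = H = 4 m (single drainage).
U ≤ 60%: T_v = (π/4)·U² = (π/4)×0.43² = 0.14522.
t = T_v·H_d²/c_v = 0.14522×4²/1.5 = 1.549 years.

t ≈ 1.55 years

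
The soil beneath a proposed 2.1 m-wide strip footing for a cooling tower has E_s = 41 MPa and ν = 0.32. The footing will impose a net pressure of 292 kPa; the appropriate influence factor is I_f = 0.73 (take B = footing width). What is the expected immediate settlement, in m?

S_e ≈ 0.0098 m

Immediate (elastic) settlement: S_e = q·B·(1−ν²)/E_s · I_f.
E_s = 41 MPa = 41000 kPa.
S_e = 292 × 2.1 × (1 − 0.32²) / 41000 × 0.73
    = 292 × 2.1 × 0.8976 / 41000 × 0.73
    = 0.0098 m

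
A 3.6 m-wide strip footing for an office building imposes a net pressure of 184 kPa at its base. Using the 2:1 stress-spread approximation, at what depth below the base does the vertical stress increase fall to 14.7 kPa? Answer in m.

z ≈ 41.5 m

2:1 spreading — at depth z the loaded area has grown by z in each plan dimension:
qB/(B+z) = Δσ_z ⇒ z = qB/Δσ_z − B = 184×3.6/14.7 − 3.6 = 41.46 m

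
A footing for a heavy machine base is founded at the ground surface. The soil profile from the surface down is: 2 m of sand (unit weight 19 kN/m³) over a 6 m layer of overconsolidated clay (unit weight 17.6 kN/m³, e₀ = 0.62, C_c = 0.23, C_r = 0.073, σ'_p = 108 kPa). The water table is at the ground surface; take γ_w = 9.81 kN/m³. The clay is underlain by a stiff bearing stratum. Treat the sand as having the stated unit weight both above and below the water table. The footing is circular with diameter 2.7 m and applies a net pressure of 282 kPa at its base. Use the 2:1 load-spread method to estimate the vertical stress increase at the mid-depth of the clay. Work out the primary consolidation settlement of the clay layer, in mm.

Mid-depth of clay below the ground surface: z = 2 + 6/2 = 5 m.
Total vertical stress at mid-clay: σ_v = 19×2 + 17.6×3 = 90.8 kPa.
Pore pressure: u = 9.81×(5 − 0) = 49.05 kPa.
Initial effective stress: σ'_0 = σ_v − u = 90.8 − 49.05 = 41.75 kPa.
Stress increase at mid-clay by the 2:1 spreading method:
Δσ ≈ qD²/(D+z)² = 282×2.7²/(2.7+5)² = 34.673 kPa
Final effective stress: σ'_f = 41.75 + 34.673 = 76.423 kPa.
σ'_f = 76.423 ≤ σ'_p = 108 kPa, so the clay remains overconsolidated and only the recompression index applies:
S_c = C_r·H/(1+e₀)·log₁₀(σ'_f/σ'_0) = 0.073×6/1.62×log₁₀(76.423/41.75)
    = 0.27037 × 0.26257 = 0.07099 m

S_c ≈ 71 mm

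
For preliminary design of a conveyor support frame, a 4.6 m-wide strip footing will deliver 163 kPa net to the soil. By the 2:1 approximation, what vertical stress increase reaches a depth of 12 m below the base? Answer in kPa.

Δσ_z ≈ 45.2 kPa

By the 2:1 method the load spreads at 1 horizontal : 2 vertical, so at depth z the loaded area has grown by z in each plan dimension:
Δσ = qB/(B+z) = 163×4.6/(4.6+12) = 45.169 kPa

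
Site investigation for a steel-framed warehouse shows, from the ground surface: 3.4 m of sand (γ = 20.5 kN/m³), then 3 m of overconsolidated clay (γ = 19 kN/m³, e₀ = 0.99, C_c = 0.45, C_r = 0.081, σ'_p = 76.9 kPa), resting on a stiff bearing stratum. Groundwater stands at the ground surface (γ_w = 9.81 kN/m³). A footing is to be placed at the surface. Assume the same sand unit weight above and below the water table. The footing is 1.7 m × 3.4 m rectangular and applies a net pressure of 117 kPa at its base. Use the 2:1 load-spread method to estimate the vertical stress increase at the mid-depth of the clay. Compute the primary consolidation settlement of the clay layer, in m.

S_c ≈ 0.0117 m

Mid-depth of clay below the ground surface: z = 3.4 + 3/2 = 4.9 m.
Total vertical stress at mid-clay: σ_v = 20.5×3.4 + 19×1.5 = 98.2 kPa.
Pore pressure: u = 9.81×(4.9 − 0) = 48.069 kPa.
Initial effective stress: σ'_0 = σ_v − u = 98.2 − 48.069 = 50.131 kPa.
Stress increase at mid-clay by the 2:1 spreading method:
Δσ = qBL/((B+z)(L+z)) = 117×1.7×3.4/((1.7+4.9)(3.4+4.9)) = 12.345 kPa
Final effective stress: σ'_f = 50.131 + 12.345 = 62.476 kPa.
σ'_f = 62.476 ≤ σ'_p = 76.9 kPa, so the clay remains overconsolidated and only the recompression index applies:
S_c = C_r·H/(1+e₀)·log₁₀(σ'_f/σ'_0) = 0.081×3/1.99×log₁₀(62.476/50.131)
    = 0.12211 × 0.095607 = 0.01167 m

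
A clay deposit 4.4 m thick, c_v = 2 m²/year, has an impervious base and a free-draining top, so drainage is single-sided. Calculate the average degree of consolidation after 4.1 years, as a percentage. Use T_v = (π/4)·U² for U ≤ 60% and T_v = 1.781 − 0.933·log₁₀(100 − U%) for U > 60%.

Drainage path length: H_d = H = 4.4 m (single drainage).
T_v = c_v·t/H_d² = 2×4.1/4.4² = 0.42355.
T_v = 0.42355 corresponds to the U > 60% branch:
U = 1 − 10^((1.781 − T_v)/0.933)/100 = 0.7149

U ≈ 71.5 %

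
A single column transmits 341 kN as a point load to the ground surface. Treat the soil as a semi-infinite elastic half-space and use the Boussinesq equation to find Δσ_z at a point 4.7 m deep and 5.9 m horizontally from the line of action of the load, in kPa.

Δσ_z ≈ 0.692 kPa

Boussinesq vertical stress below a point load on an elastic half-space:
Δσ_z = 3P/(2πz²) · [1 + (r/z)²]^(−5/2)
r/z = 5.9/4.7 = 1.2553; [1+(r/z)²]^(−5/2) = 0.093909.
Δσ_z = 3×341/(2π×4.7²) × 0.093909 = 7.3706 × 0.093909 = 0.6922 kPa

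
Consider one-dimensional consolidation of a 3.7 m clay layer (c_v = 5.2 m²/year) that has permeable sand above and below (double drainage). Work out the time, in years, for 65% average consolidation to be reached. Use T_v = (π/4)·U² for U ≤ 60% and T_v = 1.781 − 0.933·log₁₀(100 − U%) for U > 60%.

Drainage path length: H_d = H/2 = 1.85 m (double drainage).
U > 60%: T_v = 1.781 − 0.933·log₁₀(100 − 65) = 0.34038.
t = T_v·H_d²/c_v = 0.34038×1.85²/5.2 = 0.224 years.

t ≈ 0.224 years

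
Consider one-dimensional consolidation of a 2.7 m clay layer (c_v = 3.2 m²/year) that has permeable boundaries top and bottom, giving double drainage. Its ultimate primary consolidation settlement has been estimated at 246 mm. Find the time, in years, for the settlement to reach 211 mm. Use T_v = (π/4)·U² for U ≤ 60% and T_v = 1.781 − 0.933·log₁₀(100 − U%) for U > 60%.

t ≈ 0.402 years

Drainage path length: H_d = H/2 = 1.35 m (double drainage).
U = S(t)/S_ult = 211/246 = 0.8577.
U > 60%: T_v = 1.781 − 0.933·log₁₀(100 − 85.772) = 0.70513.
t = T_v·H_d²/c_v = 0.70513×1.35²/3.2 = 0.4016 years.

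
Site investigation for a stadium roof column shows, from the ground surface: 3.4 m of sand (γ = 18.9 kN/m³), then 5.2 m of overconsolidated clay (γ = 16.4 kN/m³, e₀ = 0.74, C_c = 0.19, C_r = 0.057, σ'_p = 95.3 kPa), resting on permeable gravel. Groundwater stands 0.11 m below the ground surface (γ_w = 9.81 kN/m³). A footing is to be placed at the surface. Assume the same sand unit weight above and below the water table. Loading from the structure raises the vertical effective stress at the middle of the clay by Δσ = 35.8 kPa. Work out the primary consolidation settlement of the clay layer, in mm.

Mid-depth of clay below the ground surface: z = 3.4 + 5.2/2 = 6 m.
Total vertical stress at mid-clay: σ_v = 18.9×3.4 + 16.4×2.6 = 106.9 kPa.
Pore pressure: u = 9.81×(6 − 0.11) = 57.781 kPa.
Initial effective stress: σ'_0 = σ_v − u = 106.9 − 57.781 = 49.119 kPa.
Final effective stress: σ'_f = 49.119 + 35.8 = 84.919 kPa.
σ'_f = 84.919 ≤ σ'_p = 95.3 kPa, so the clay remains overconsolidated and only the recompression index applies:
S_c = C_r·H/(1+e₀)·log₁₀(σ'_f/σ'_0) = 0.057×5.2/1.74×log₁₀(84.919/49.119)
    = 0.17034 × 0.23776 = 0.0405 m

S_c ≈ 40.5 mm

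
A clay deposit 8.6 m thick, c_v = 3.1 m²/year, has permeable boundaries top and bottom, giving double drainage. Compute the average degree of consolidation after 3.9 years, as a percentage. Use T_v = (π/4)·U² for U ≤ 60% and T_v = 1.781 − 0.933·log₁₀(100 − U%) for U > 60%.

U ≈ 83.9 %

Drainage path length: H_d = H/2 = 4.3 m (double drainage).
T_v = c_v·t/H_d² = 3.1×3.9/4.3² = 0.65387.
T_v = 0.65387 corresponds to the U > 60% branch:
U = 1 − 10^((1.781 − T_v)/0.933)/100 = 0.8385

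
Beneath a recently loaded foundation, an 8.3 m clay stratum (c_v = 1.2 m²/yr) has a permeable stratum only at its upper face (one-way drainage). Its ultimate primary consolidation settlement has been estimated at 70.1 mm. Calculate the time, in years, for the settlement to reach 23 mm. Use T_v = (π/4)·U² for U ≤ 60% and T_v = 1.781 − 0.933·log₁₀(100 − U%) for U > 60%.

t ≈ 4.85 years

Drainage path length: H_d = H = 8.3 m (single drainage).
U = S(t)/S_ult = 23/70.1 = 0.3281.
U ≤ 60%: T_v = (π/4)·U² = (π/4)×0.3281² = 0.084549.
t = T_v·H_d²/c_v = 0.084549×8.3²/1.2 = 4.854 years.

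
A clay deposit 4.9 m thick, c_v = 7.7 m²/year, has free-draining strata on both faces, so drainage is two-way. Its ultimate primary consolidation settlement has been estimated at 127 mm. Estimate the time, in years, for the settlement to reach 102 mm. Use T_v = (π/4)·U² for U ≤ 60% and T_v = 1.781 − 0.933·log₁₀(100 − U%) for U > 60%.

Drainage path length: H_d = H/2 = 2.45 m (double drainage).
U = S(t)/S_ult = 102/127 = 0.8031.
U > 60%: T_v = 1.781 − 0.933·log₁₀(100 − 80.315) = 0.57357.
t = T_v·H_d²/c_v = 0.57357×2.45²/7.7 = 0.4471 years.

t ≈ 0.447 years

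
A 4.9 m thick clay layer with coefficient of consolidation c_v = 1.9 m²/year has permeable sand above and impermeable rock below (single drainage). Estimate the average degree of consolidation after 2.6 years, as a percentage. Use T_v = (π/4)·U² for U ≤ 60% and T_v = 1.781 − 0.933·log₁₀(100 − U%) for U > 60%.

Drainage path length: H_d = H = 4.9 m (single drainage).
T_v = c_v·t/H_d² = 1.9×2.6/4.9² = 0.20575.
T_v = 0.20575 corresponds to the U ≤ 60% branch:
U = √(4T_v/π) = 0.5118

U ≈ 51.2 %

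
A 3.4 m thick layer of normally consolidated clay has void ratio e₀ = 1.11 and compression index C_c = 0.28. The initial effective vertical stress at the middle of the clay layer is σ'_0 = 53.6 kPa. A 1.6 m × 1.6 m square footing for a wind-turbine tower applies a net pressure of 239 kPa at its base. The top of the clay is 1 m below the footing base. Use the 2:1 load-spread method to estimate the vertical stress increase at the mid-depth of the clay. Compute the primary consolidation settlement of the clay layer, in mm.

S_c ≈ 94.2 mm

Mid-depth of clay below the footing base: z = 1 + 3.4/2 = 2.7 m.
Stress increase at mid-clay by the 2:1 spreading method:
Δσ = qBL/((B+z)(L+z)) = 239×1.6×1.6/((1.6+2.7)(1.6+2.7)) = 33.09 kPa
Final effective stress: σ'_f = σ'_0 + Δσ = 53.6 + 33.09 = 86.69 kPa.
Normally consolidated clay, so the full stress increment lies on the virgin compression line:
S_c = C_c·H/(1+e₀)·log₁₀(σ'_f/σ'_0) = 0.28×3.4/(1+1.11)×log₁₀(86.69/53.6)
    = 0.45118 × 0.2088 = 0.09421 m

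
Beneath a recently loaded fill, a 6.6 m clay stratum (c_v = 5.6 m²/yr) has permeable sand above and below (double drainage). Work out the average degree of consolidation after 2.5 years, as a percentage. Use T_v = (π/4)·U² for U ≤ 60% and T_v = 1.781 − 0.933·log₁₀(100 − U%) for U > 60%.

Drainage path length: H_d = H/2 = 3.3 m (double drainage).
T_v = c_v·t/H_d² = 5.6×2.5/3.3² = 1.2856.
T_v = 1.2856 corresponds to the U > 60% branch:
U = 1 − 10^((1.781 − T_v)/0.933)/100 = 0.966

U ≈ 96.6 %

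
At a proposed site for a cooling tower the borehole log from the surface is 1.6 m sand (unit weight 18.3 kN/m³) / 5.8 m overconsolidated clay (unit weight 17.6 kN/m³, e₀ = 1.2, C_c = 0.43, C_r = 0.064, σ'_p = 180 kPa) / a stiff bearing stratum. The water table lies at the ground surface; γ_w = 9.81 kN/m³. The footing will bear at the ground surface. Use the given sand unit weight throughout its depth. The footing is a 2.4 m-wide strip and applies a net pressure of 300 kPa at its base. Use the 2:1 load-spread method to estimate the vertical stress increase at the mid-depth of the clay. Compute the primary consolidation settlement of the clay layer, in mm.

S_c ≈ 99.4 mm

Mid-depth of clay below the ground surface: z = 1.6 + 5.8/2 = 4.5 m.
Total vertical stress at mid-clay: σ_v = 18.3×1.6 + 17.6×2.9 = 80.32 kPa.
Pore pressure: u = 9.81×(4.5 − 0) = 44.145 kPa.
Initial effective stress: σ'_0 = σ_v − u = 80.32 − 44.145 = 36.175 kPa.
Stress increase at mid-clay by the 2:1 spreading method:
Δσ = qB/(B+z) = 300×2.4/(2.4+4.5) = 104.35 kPa
Final effective stress: σ'_f = 36.175 + 104.35 = 140.52 kPa.
σ'_f = 140.52 ≤ σ'_p = 180 kPa, so the clay remains overconsolidated and only the recompression index applies:
S_c = C_r·H/(1+e₀)·log₁₀(σ'_f/σ'_0) = 0.064×5.8/2.2×log₁₀(140.52/36.175)
    = 0.16873 × 0.58933 = 0.09944 m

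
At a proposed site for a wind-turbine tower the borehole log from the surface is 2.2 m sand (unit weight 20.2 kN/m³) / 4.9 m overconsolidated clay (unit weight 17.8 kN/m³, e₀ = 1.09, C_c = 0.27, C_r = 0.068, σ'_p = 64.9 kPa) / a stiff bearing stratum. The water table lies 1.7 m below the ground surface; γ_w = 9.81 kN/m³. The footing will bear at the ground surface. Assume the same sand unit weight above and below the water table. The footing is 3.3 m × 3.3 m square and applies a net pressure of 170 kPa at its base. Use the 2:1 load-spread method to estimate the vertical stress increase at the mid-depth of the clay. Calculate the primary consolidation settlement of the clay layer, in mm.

Mid-depth of clay below the ground surface: z = 2.2 + 4.9/2 = 4.65 m.
Total vertical stress at mid-clay: σ_v = 20.2×2.2 + 17.8×2.45 = 88.05 kPa.
Pore pressure: u = 9.81×(4.65 − 1.7) = 28.94 kPa.
Initial effective stress: σ'_0 = σ_v − u = 88.05 − 28.94 = 59.11 kPa.
Stress increase at mid-clay by the 2:1 spreading method:
Δσ = qBL/((B+z)(L+z)) = 170×3.3×3.3/((3.3+4.65)(3.3+4.65)) = 29.292 kPa
Final effective stress: σ'_f = 59.11 + 29.292 = 88.402 kPa.
σ'_f = 88.402 > σ'_p = 64.9 kPa, so the stress path crosses the preconsolidation pressure — recompression up to σ'_p, then virgin compression beyond:
S_c = H/(1+e₀)·[C_r·log₁₀(σ'_p/σ'_0) + C_c·log₁₀(σ'_f/σ'_p)]
    = 4.9/2.09 × [0.068×log₁₀(64.9/59.11) + 0.27×log₁₀(88.402/64.9)]
    = 2.3445 × [0.0027597 + 0.036239] = 0.09143 m

S_c ≈ 91.4 mm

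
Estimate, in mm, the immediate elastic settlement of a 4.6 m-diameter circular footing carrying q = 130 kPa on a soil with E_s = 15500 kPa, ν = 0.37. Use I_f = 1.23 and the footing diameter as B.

Immediate (elastic) settlement: S_e = q·B·(1−ν²)/E_s · I_f.
S_e = 130 × 4.6 × (1 − 0.37²) / 15500 × 1.23
    = 130 × 4.6 × 0.8631 / 15500 × 1.23
    = 0.04096 m = 40.96 mm

S_e ≈ 41 mm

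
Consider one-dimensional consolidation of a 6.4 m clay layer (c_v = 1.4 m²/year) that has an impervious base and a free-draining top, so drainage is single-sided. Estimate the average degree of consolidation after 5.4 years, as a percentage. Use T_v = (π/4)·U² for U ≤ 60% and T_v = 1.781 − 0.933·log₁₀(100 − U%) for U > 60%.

Drainage path length: H_d = H = 6.4 m (single drainage).
T_v = c_v·t/H_d² = 1.4×5.4/6.4² = 0.18457.
T_v = 0.18457 corresponds to the U ≤ 60% branch:
U = √(4T_v/π) = 0.4848

U ≈ 48.5 %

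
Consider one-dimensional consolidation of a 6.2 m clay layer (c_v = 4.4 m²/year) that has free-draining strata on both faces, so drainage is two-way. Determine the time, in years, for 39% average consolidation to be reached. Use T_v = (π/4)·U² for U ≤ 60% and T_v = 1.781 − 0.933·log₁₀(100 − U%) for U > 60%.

Drainage path length: H_d = H/2 = 3.1 m (double drainage).
U ≤ 60%: T_v = (π/4)·U² = (π/4)×0.39² = 0.11946.
t = T_v·H_d²/c_v = 0.11946×3.1²/4.4 = 0.2609 years.

t ≈ 0.261 years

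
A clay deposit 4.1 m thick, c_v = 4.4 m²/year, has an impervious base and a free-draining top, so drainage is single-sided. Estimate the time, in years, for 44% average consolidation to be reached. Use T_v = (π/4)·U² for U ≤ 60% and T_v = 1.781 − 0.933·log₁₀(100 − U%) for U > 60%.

t ≈ 0.581 years

Drainage path length: H_d = H = 4.1 m (single drainage).
U ≤ 60%: T_v = (π/4)·U² = (π/4)×0.44² = 0.15205.
t = T_v·H_d²/c_v = 0.15205×4.1²/4.4 = 0.5809 years.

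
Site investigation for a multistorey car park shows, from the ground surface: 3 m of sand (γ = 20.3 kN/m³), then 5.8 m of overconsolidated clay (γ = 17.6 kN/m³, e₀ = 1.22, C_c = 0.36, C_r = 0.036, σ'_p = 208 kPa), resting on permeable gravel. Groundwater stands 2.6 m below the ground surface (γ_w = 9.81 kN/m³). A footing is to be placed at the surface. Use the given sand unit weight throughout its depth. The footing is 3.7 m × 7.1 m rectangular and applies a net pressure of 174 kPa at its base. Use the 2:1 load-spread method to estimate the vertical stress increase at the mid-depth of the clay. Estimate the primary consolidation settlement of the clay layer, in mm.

Mid-depth of clay below the ground surface: z = 3 + 5.8/2 = 5.9 m.
Total vertical stress at mid-clay: σ_v = 20.3×3 + 17.6×2.9 = 111.94 kPa.
Pore pressure: u = 9.81×(5.9 − 2.6) = 32.373 kPa.
Initial effective stress: σ'_0 = σ_v − u = 111.94 − 32.373 = 79.567 kPa.
Stress increase at mid-clay by the 2:1 spreading method:
Δσ = qBL/((B+z)(L+z)) = 174×3.7×7.1/((3.7+5.9)(7.1+5.9)) = 36.626 kPa
Final effective stress: σ'_f = 79.567 + 36.626 = 116.19 kPa.
σ'_f = 116.19 ≤ σ'_p = 208 kPa, so the clay remains overconsolidated and only the recompression index applies:
S_c = C_r·H/(1+e₀)·log₁₀(σ'_f/σ'_0) = 0.036×5.8/2.22×log₁₀(116.19/79.567)
    = 0.094054 × 0.16444 = 0.01547 m

S_c ≈ 15.5 mm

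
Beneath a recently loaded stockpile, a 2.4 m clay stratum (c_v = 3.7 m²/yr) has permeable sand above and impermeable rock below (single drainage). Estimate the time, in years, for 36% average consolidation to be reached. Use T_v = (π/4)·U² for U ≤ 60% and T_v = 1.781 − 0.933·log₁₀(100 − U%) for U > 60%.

t ≈ 0.158 years

Drainage path length: H_d = H = 2.4 m (single drainage).
U ≤ 60%: T_v = (π/4)·U² = (π/4)×0.36² = 0.10179.
t = T_v·H_d²/c_v = 0.10179×2.4²/3.7 = 0.1585 years.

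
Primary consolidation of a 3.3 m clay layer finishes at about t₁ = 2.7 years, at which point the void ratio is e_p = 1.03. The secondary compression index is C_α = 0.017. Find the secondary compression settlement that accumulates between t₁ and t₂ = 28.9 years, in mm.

S_s ≈ 28.5 mm

Secondary compression: S_s = C_α·H/(1+e_p)·log₁₀(t₂/t₁)
S_s = 0.017×3.3/(1+1.03)×log₁₀(28.9/2.7)
    = 0.02764 × 1.03 = 0.02845 m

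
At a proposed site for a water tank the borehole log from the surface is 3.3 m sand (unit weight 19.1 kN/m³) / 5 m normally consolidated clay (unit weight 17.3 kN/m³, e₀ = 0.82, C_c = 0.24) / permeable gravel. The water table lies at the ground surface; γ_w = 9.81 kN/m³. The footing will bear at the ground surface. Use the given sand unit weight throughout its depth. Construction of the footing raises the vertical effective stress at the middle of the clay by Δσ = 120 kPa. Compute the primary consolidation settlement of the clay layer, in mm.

S_c ≈ 353 mm

Mid-depth of clay below the ground surface: z = 3.3 + 5/2 = 5.8 m.
Total vertical stress at mid-clay: σ_v = 19.1×3.3 + 17.3×2.5 = 106.28 kPa.
Pore pressure: u = 9.81×(5.8 − 0) = 56.898 kPa.
Initial effective stress: σ'_0 = σ_v − u = 106.28 − 56.898 = 49.382 kPa.
Final effective stress: σ'_f = σ'_0 + Δσ = 49.382 + 120 = 169.38 kPa.
Normally consolidated clay, so the full stress increment lies on the virgin compression line:
S_c = C_c·H/(1+e₀)·log₁₀(σ'_f/σ'_0) = 0.24×5/(1+0.82)×log₁₀(169.38/49.382)
    = 0.65934 × 0.53529 = 0.3529 m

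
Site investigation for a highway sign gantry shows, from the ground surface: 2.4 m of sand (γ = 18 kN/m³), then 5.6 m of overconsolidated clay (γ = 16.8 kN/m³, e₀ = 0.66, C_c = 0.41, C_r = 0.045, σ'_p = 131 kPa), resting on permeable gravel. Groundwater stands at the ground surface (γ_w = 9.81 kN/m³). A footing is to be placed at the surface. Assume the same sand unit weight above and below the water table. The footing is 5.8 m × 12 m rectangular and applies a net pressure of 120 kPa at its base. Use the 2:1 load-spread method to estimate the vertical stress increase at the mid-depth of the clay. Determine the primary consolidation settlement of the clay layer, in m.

Mid-depth of clay below the ground surface: z = 2.4 + 5.6/2 = 5.2 m.
Total vertical stress at mid-clay: σ_v = 18×2.4 + 16.8×2.8 = 90.24 kPa.
Pore pressure: u = 9.81×(5.2 − 0) = 51.012 kPa.
Initial effective stress: σ'_0 = σ_v − u = 90.24 − 51.012 = 39.228 kPa.
Stress increase at mid-clay by the 2:1 spreading method:
Δσ = qBL/((B+z)(L+z)) = 120×5.8×12/((5.8+5.2)(12+5.2)) = 44.144 kPa
Final effective stress: σ'_f = 39.228 + 44.144 = 83.372 kPa.
σ'_f = 83.372 ≤ σ'_p = 131 kPa, so the clay remains overconsolidated and only the recompression index applies:
S_c = C_r·H/(1+e₀)·log₁₀(σ'_f/σ'_0) = 0.045×5.6/1.66×log₁₀(83.372/39.228)
    = 0.15181 × 0.32742 = 0.0497 m

S_c ≈ 0.0497 m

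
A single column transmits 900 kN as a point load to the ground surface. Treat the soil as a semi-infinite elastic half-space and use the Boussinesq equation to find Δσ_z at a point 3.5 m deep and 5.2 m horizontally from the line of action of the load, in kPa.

Δσ_z ≈ 1.9 kPa

Boussinesq vertical stress below a point load on an elastic half-space:
Δσ_z = 3P/(2πz²) · [1 + (r/z)²]^(−5/2)
r/z = 5.2/3.5 = 1.4857; [1+(r/z)²]^(−5/2) = 0.054279.
Δσ_z = 3×900/(2π×3.5²) × 0.054279 = 35.079 × 0.054279 = 1.904 kPa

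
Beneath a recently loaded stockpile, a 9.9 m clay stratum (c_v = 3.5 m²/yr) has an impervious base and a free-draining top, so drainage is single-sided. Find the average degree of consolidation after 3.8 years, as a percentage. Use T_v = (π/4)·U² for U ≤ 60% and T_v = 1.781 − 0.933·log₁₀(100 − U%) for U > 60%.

Drainage path length: H_d = H = 9.9 m (single drainage).
T_v = c_v·t/H_d² = 3.5×3.8/9.9² = 0.1357.
T_v = 0.1357 corresponds to the U ≤ 60% branch:
U = √(4T_v/π) = 0.4157

U ≈ 41.6 %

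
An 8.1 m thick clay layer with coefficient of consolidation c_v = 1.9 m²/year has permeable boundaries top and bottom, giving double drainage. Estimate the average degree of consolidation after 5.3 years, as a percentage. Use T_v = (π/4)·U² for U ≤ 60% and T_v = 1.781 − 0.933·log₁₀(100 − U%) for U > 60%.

U ≈ 82.2 %

Drainage path length: H_d = H/2 = 4.05 m (double drainage).
T_v = c_v·t/H_d² = 1.9×5.3/4.05² = 0.61393.
T_v = 0.61393 corresponds to the U > 60% branch:
U = 1 − 10^((1.781 − T_v)/0.933)/100 = 0.8218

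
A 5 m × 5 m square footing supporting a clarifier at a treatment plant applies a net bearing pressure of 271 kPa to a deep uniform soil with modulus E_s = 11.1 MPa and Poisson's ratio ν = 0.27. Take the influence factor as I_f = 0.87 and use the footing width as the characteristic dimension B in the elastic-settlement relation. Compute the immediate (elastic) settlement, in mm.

Immediate (elastic) settlement: S_e = q·B·(1−ν²)/E_s · I_f.
E_s = 11.1 MPa = 11100 kPa.
S_e = 271 × 5 × (1 − 0.27²) / 11100 × 0.87
    = 271 × 5 × 0.9271 / 11100 × 0.87
    = 0.09846 m = 98.46 mm

S_e ≈ 98.5 mm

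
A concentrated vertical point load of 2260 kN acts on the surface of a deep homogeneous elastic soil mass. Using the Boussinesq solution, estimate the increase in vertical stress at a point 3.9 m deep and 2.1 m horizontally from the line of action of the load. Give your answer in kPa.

Δσ_z ≈ 37.5 kPa

Boussinesq vertical stress below a point load on an elastic half-space:
Δσ_z = 3P/(2πz²) · [1 + (r/z)²]^(−5/2)
r/z = 2.1/3.9 = 0.53846; [1+(r/z)²]^(−5/2) = 0.52915.
Δσ_z = 3×2260/(2π×3.9²) × 0.52915 = 70.945 × 0.52915 = 37.54 kPa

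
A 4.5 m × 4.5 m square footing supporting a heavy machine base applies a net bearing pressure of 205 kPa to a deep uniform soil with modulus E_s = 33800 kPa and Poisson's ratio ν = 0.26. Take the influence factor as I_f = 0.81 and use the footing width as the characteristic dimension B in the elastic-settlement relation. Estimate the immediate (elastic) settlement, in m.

S_e ≈ 0.0206 m

Immediate (elastic) settlement: S_e = q·B·(1−ν²)/E_s · I_f.
S_e = 205 × 4.5 × (1 − 0.26²) / 33800 × 0.81
    = 205 × 4.5 × 0.9324 / 33800 × 0.81
    = 0.02061 m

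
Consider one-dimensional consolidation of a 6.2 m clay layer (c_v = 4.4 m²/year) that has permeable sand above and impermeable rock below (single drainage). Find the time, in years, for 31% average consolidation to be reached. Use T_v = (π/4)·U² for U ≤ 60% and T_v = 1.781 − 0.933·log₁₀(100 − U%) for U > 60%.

Drainage path length: H_d = H = 6.2 m (single drainage).
U ≤ 60%: T_v = (π/4)·U² = (π/4)×0.31² = 0.075477.
t = T_v·H_d²/c_v = 0.075477×6.2²/4.4 = 0.6594 years.

t ≈ 0.659 years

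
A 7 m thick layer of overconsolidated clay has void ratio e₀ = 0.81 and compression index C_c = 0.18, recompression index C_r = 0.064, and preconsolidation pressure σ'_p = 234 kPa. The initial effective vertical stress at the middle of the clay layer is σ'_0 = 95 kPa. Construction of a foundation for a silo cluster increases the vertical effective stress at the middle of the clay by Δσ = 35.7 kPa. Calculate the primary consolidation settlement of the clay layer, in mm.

Final effective stress: σ'_f = 95 + 35.7 = 130.7 kPa.
σ'_f = 130.7 ≤ σ'_p = 234 kPa, so the clay remains overconsolidated and only the recompression index applies:
S_c = C_r·H/(1+e₀)·log₁₀(σ'_f/σ'_0) = 0.064×7/1.81×log₁₀(130.7/95)
    = 0.24751 × 0.13855 = 0.03429 m

S_c ≈ 34.3 mm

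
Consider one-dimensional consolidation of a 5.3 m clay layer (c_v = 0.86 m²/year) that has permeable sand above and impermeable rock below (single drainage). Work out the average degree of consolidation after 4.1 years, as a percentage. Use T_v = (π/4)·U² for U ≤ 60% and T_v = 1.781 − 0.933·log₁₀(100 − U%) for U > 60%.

Drainage path length: H_d = H = 5.3 m (single drainage).
T_v = c_v·t/H_d² = 0.86×4.1/5.3² = 0.12553.
T_v = 0.12553 corresponds to the U ≤ 60% branch:
U = √(4T_v/π) = 0.3998

U ≈ 40 %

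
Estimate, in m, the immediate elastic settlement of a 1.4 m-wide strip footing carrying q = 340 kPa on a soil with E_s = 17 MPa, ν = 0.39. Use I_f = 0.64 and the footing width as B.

S_e ≈ 0.0152 m

Immediate (elastic) settlement: S_e = q·B·(1−ν²)/E_s · I_f.
E_s = 17 MPa = 17000 kPa.
S_e = 340 × 1.4 × (1 − 0.39²) / 17000 × 0.64
    = 340 × 1.4 × 0.8479 / 17000 × 0.64
    = 0.01519 m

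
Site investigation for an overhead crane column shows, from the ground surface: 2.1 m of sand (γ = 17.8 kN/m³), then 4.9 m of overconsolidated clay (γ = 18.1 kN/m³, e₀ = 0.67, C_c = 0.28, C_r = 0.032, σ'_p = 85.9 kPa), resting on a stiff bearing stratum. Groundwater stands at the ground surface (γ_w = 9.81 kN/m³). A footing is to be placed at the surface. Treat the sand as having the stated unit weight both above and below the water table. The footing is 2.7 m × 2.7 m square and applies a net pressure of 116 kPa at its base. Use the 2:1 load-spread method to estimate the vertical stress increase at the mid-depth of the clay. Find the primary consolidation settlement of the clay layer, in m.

S_c ≈ 0.0147 m

Mid-depth of clay below the ground surface: z = 2.1 + 4.9/2 = 4.55 m.
Total vertical stress at mid-clay: σ_v = 17.8×2.1 + 18.1×2.45 = 81.725 kPa.
Pore pressure: u = 9.81×(4.55 − 0) = 44.636 kPa.
Initial effective stress: σ'_0 = σ_v − u = 81.725 − 44.636 = 37.089 kPa.
Stress increase at mid-clay by the 2:1 spreading method:
Δσ = qBL/((B+z)(L+z)) = 116×2.7×2.7/((2.7+4.55)(2.7+4.55)) = 16.088 kPa
Final effective stress: σ'_f = 37.089 + 16.088 = 53.177 kPa.
σ'_f = 53.177 ≤ σ'_p = 85.9 kPa, so the clay remains overconsolidated and only the recompression index applies:
S_c = C_r·H/(1+e₀)·log₁₀(σ'_f/σ'_0) = 0.032×4.9/1.67×log₁₀(53.177/37.089)
    = 0.093891 × 0.15648 = 0.01469 m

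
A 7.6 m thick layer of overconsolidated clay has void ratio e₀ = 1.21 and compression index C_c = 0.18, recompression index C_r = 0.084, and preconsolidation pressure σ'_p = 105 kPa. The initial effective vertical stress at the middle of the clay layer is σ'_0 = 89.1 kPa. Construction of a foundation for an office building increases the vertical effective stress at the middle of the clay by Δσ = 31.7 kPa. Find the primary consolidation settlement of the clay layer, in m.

Final effective stress: σ'_f = 89.1 + 31.7 = 120.8 kPa.
σ'_f = 120.8 > σ'_p = 105 kPa, so the stress path crosses the preconsolidation pressure — recompression up to σ'_p, then virgin compression beyond:
S_c = H/(1+e₀)·[C_r·log₁₀(σ'_p/σ'_0) + C_c·log₁₀(σ'_f/σ'_p)]
    = 7.6/2.21 × [0.084×log₁₀(105/89.1) + 0.18×log₁₀(120.8/105)]
    = 3.4389 × [0.0059902 + 0.010958] = 0.05828 m

S_c ≈ 0.0583 m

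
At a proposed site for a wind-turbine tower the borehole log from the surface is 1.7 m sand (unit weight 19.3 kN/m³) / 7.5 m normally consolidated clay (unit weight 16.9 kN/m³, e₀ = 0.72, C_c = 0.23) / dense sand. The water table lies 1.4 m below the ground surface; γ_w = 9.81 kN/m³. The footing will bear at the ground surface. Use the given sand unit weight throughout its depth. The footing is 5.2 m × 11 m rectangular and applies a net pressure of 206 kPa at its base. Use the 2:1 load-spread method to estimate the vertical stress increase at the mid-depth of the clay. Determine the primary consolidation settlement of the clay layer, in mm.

S_c ≈ 342 mm

Mid-depth of clay below the ground surface: z = 1.7 + 7.5/2 = 5.45 m.
Total vertical stress at mid-clay: σ_v = 19.3×1.7 + 16.9×3.75 = 96.185 kPa.
Pore pressure: u = 9.81×(5.45 − 1.4) = 39.73 kPa.
Initial effective stress: σ'_0 = σ_v − u = 96.185 − 39.73 = 56.455 kPa.
Stress increase at mid-clay by the 2:1 spreading method:
Δσ = qBL/((B+z)(L+z)) = 206×5.2×11/((5.2+5.45)(11+5.45)) = 67.259 kPa
Final effective stress: σ'_f = σ'_0 + Δσ = 56.455 + 67.259 = 123.71 kPa.
Normally consolidated clay, so the full stress increment lies on the virgin compression line:
S_c = C_c·H/(1+e₀)·log₁₀(σ'_f/σ'_0) = 0.23×7.5/(1+0.72)×log₁₀(123.71/56.455)
    = 1.0029 × 0.3407 = 0.3417 m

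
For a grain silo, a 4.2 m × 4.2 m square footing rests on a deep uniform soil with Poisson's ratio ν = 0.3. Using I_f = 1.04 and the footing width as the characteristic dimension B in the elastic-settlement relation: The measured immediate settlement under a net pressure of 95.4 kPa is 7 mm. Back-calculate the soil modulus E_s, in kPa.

S_e = q·B·(1−ν²)/E_s · I_f  ⇒  E_s = q·B·(1−ν²)·I_f / S_e.
E_s = 95.4 × 4.2 × 0.91 × 1.04 / 0.007 = 54170 kPa

E_s ≈ 54200 kPa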